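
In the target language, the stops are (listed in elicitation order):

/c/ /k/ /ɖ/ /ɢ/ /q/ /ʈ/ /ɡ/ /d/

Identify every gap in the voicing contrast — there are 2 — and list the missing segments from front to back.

/t/, /ɟ/

alveolar: voiceless —, voiced /d/.
retroflex: voiceless /ʈ/, voiced /ɖ/.
palatal: voiceless /c/, voiced —.
velar: voiceless /k/, voiced /ɡ/.
uvular: voiceless /q/, voiced /ɢ/.
Gaps, from front to back: alveolar lacks voiceless (/t/); palatal lacks voiced (/ɟ/).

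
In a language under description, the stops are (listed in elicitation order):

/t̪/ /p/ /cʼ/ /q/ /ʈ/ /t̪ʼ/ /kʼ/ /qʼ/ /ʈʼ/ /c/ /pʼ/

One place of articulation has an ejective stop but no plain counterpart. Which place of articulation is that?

place of articulation  plain     ejective
bilabial          p         pʼ      
dental            t̪        t̪ʼ     
retroflex         ʈ         ʈʼ      
palatal           c         cʼ      
velar             —         kʼ      
uvular            q         qʼ      
Every place of articulation has a plain member except velar, where /k/ would be expected.

velar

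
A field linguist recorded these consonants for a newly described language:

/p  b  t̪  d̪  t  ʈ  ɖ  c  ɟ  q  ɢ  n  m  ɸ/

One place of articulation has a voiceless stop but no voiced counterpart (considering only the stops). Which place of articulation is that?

alveolar

bilabial: voiceless /p/, voiced /b/.
dental: voiceless /t̪/, voiced /d̪/.
alveolar: voiceless /t/, voiced —.
retroflex: voiceless /ʈ/, voiced /ɖ/.
palatal: voiceless /c/, voiced /ɟ/.
uvular: voiceless /q/, voiced /ɢ/.
Every place of articulation has a voiced member except alveolar, where /d/ would be expected.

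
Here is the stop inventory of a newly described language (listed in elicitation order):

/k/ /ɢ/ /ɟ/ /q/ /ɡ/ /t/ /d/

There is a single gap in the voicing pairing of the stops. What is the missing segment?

place of articulation  voiceless  voiced  
alveolar          t         d       
palatal           —         ɟ       
velar             k         ɡ       
uvular            q         ɢ       
The palatal row has no voiceless member, so the gap is the voiceless palatal stop /c/.

/c/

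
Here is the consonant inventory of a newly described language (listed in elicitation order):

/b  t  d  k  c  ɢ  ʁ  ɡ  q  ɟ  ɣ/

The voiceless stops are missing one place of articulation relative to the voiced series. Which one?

bilabial

place of articulation  voiceless  voiced  
bilabial          —         b       
alveolar          t         d       
palatal           c         ɟ       
velar             k         ɡ       
uvular            q         ɢ       
Every place of articulation has a voiceless member except bilabial, where /p/ would be expected.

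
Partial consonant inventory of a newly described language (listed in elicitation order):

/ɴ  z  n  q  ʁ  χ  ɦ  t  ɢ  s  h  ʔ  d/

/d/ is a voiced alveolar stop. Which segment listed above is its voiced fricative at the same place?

The voiced fricative at the same place is a voiced alveolar fricative — in this inventory, /z/.

/z/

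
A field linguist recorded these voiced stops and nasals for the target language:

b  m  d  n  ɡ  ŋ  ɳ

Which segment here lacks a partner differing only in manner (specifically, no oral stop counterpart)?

/ɳ/

Bilabial: /b/ ~ /m/
Alveolar: /d/ ~ /n/
Velar: /ɡ/ ~ /ŋ/
Retroflex: only /ɳ/ (nasal); no oral stop partner.
So /ɳ/ is the unpaired segment.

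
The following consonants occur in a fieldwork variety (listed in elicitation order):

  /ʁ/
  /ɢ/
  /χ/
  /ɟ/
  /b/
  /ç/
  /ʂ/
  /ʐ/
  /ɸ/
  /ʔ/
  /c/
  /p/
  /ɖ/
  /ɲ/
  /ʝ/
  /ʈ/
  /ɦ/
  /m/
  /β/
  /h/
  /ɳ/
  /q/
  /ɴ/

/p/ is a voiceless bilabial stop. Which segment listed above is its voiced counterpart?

/b/

The voiced counterpart is a voiced bilabial stop — in this inventory, /b/.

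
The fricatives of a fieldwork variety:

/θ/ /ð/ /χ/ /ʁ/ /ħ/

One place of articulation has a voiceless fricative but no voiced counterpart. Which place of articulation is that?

pharyngeal

Voiceless: /θ/ (dental), /χ/ (uvular), /ħ/ (pharyngeal).
Voiced: /ð/ (dental), /ʁ/ (uvular).
Every place of articulation has a voiced member except pharyngeal, where /ʕ/ would be expected.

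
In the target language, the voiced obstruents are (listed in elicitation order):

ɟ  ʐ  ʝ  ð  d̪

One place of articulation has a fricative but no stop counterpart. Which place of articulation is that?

dental: stop /d̪/, fricative /ð/.
retroflex: stop —, fricative /ʐ/.
palatal: stop /ɟ/, fricative /ʝ/.
Every place of articulation has a stop member except retroflex, where /ɖ/ would be expected.

retroflex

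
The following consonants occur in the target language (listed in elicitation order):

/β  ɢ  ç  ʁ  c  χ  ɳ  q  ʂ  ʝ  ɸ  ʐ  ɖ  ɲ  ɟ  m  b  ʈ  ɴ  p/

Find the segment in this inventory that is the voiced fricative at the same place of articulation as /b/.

/β/

/b/ is a voiced bilabial stop.
The voiced fricative at the same place is a voiced bilabial fricative — in this inventory, /β/.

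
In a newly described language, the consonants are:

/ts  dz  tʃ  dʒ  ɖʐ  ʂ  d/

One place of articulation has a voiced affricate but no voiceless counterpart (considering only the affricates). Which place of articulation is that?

place of articulation  voiceless  voiced  
alveolar          ts        dz      
postalveolar      tʃ        dʒ      
retroflex         —         ɖʐ      
Every place of articulation has a voiceless member except retroflex, where /ʈʂ/ would be expected.

retroflex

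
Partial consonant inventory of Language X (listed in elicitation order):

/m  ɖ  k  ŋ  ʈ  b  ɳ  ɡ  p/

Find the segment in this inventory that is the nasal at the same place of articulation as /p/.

/m/

/p/ is a voiceless bilabial stop.
The nasal at the same place is a bilabial nasal — in this inventory, /m/.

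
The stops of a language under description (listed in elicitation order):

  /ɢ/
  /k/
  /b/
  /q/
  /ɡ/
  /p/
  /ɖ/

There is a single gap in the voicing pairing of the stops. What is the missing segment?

/ʈ/

place of articulation  voiceless  voiced  
bilabial          p         b       
retroflex         —         ɖ       
velar             k         ɡ       
uvular            q         ɢ       
The retroflex row has no voiceless member, so the gap is the voiceless retroflex stop /ʈ/.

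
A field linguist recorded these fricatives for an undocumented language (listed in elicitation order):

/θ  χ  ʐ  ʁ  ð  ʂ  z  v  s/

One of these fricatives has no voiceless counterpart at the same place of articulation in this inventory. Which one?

/v/

Dental: /θ/ ~ /ð/
Alveolar: /s/ ~ /z/
Retroflex: /ʂ/ ~ /ʐ/
Uvular: /χ/ ~ /ʁ/
Labiodental: only /v/ (voiced); no voiceless partner.
So /v/ is the unpaired segment.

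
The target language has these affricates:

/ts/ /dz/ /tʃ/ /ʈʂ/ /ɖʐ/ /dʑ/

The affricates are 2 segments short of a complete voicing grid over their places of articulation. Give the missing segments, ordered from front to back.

/dʒ/, /tɕ/

place of articulation  voiceless  voiced  
alveolar          ts        dz      
postalveolar      tʃ        —       
retroflex         ʈʂ        ɖʐ      
alveolo-palatal   —         dʑ      
Gaps, from front to back: postalveolar lacks voiced (/dʒ/); alveolo-palatal lacks voiceless (/tɕ/).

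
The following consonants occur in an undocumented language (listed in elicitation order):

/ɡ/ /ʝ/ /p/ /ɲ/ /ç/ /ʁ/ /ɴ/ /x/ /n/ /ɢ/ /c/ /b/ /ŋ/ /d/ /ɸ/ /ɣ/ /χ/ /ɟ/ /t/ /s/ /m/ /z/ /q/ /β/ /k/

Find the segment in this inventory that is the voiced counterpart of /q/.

/q/ is a voiceless uvular stop.
The voiced counterpart is a voiced uvular stop — in this inventory, /ɢ/.

/ɢ/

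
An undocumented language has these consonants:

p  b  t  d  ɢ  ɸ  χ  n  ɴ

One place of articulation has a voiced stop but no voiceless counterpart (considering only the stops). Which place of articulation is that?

place of articulation  voiceless  voiced  
bilabial          p         b       
alveolar          t         d       
uvular            —         ɢ       
Every place of articulation has a voiceless member except uvular, where /q/ would be expected.

uvular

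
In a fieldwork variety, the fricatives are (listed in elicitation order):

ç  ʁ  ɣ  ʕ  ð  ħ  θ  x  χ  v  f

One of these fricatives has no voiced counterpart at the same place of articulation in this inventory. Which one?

Labiodental: /f/ ~ /v/
Dental: /θ/ ~ /ð/
Velar: /x/ ~ /ɣ/
Uvular: /χ/ ~ /ʁ/
Pharyngeal: /ħ/ ~ /ʕ/
Palatal: only /ç/ (voiceless); no voiced partner.
So /ç/ is the unpaired segment.

/ç/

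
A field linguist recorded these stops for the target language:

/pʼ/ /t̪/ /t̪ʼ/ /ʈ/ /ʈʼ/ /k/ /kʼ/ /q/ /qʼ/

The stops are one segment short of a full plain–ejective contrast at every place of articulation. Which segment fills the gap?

/p/

bilabial: plain —, ejective /pʼ/.
dental: plain /t̪/, ejective /t̪ʼ/.
retroflex: plain /ʈ/, ejective /ʈʼ/.
velar: plain /k/, ejective /kʼ/.
uvular: plain /q/, ejective /qʼ/.
The bilabial row has no plain member, so the gap is the plain bilabial stop /p/.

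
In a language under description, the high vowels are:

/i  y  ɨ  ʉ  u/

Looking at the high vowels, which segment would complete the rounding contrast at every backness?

/ɯ/

Unrounded: /i/ (front), /ɨ/ (central).
Rounded: /y/ (front), /ʉ/ (central), /u/ (back).
The back row has no unrounded member, so the gap is the back unrounded vowel /ɯ/.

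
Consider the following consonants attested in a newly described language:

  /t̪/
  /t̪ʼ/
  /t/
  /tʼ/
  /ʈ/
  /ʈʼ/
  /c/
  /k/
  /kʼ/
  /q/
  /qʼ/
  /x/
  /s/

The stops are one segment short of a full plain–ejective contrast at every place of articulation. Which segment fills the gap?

/cʼ/

Plain: /t̪/ (dental), /t/ (alveolar), /ʈ/ (retroflex), /c/ (palatal), /k/ (velar), /q/ (uvular).
Ejective: /t̪ʼ/ (dental), /tʼ/ (alveolar), /ʈʼ/ (retroflex), /kʼ/ (velar), /qʼ/ (uvular).
The palatal row has no ejective member, so the gap is the ejective palatal stop /cʼ/.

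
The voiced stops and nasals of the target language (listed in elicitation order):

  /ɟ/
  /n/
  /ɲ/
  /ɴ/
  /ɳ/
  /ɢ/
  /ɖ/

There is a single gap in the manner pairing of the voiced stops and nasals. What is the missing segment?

alveolar: oral stop —, nasal /n/.
retroflex: oral stop /ɖ/, nasal /ɳ/.
palatal: oral stop /ɟ/, nasal /ɲ/.
uvular: oral stop /ɢ/, nasal /ɴ/.
The alveolar row has no oral stop member, so the gap is the alveolar oral stop /d/.

/d/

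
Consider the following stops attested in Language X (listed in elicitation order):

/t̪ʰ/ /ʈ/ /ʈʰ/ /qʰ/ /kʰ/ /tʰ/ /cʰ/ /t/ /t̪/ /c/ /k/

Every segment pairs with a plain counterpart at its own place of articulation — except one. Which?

/qʰ/

Dental: /t̪/ ~ /t̪ʰ/
Alveolar: /t/ ~ /tʰ/
Retroflex: /ʈ/ ~ /ʈʰ/
Palatal: /c/ ~ /cʰ/
Velar: /k/ ~ /kʰ/
Uvular: only /qʰ/ (aspirated); no plain partner.
So /qʰ/ is the unpaired segment.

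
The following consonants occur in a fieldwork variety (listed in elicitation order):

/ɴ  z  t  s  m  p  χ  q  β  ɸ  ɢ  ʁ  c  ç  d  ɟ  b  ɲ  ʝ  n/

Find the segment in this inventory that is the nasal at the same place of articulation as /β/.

/m/

/β/ is a voiced bilabial fricative.
The nasal at the same place is a bilabial nasal — in this inventory, /m/.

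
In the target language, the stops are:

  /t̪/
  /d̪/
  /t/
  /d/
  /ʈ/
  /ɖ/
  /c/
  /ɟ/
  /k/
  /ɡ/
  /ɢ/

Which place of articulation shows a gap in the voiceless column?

dental: voiceless /t̪/, voiced /d̪/.
alveolar: voiceless /t/, voiced /d/.
retroflex: voiceless /ʈ/, voiced /ɖ/.
palatal: voiceless /c/, voiced /ɟ/.
velar: voiceless /k/, voiced /ɡ/.
uvular: voiceless —, voiced /ɢ/.
Every place of articulation has a voiceless member except uvular, where /q/ would be expected.

uvular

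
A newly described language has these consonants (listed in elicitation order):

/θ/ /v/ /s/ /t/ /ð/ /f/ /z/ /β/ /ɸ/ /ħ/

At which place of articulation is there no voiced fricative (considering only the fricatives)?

pharyngeal

place of articulation  voiceless  voiced  
bilabial          ɸ         β       
labiodental       f         v       
dental            θ         ð       
alveolar          s         z       
pharyngeal        ħ         —       
Every place of articulation has a voiced member except pharyngeal, where /ʕ/ would be expected.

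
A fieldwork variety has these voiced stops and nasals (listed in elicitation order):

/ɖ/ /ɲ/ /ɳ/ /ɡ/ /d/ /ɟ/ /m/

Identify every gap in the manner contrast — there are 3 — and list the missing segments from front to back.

/b/, /n/, /ŋ/

bilabial: oral stop —, nasal /m/.
alveolar: oral stop /d/, nasal —.
retroflex: oral stop /ɖ/, nasal /ɳ/.
palatal: oral stop /ɟ/, nasal /ɲ/.
velar: oral stop /ɡ/, nasal —.
Gaps, from front to back: bilabial lacks oral stop (/b/); alveolar lacks nasal (/n/); velar lacks nasal (/ŋ/).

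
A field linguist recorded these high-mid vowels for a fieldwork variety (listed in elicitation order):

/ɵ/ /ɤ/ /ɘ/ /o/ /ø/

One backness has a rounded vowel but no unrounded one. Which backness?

front

Unrounded: /ɘ/ (central), /ɤ/ (back).
Rounded: /ø/ (front), /ɵ/ (central), /o/ (back).
Every backness has an unrounded member except front, where /e/ would be expected.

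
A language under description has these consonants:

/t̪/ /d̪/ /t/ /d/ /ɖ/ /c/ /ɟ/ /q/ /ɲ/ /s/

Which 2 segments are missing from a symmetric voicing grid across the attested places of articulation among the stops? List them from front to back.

/ʈ/, /ɢ/

place of articulation  voiceless  voiced  
dental            t̪        d̪      
alveolar          t         d       
retroflex         —         ɖ       
palatal           c         ɟ       
uvular            q         —       
Gaps, from front to back: retroflex lacks voiceless (/ʈ/); uvular lacks voiced (/ɢ/).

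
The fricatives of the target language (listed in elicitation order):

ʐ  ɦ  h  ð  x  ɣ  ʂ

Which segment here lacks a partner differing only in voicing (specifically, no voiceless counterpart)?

Retroflex: /ʂ/ ~ /ʐ/
Velar: /x/ ~ /ɣ/
Glottal: /h/ ~ /ɦ/
Dental: only /ð/ (voiced); no voiceless partner.
So /ð/ is the unpaired segment.

/ð/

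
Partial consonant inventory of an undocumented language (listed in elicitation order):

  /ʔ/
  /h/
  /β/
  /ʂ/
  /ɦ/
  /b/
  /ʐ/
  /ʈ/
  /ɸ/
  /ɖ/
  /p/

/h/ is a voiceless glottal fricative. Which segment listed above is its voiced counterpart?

The voiced counterpart is a voiced glottal fricative — in this inventory, /ɦ/.

/ɦ/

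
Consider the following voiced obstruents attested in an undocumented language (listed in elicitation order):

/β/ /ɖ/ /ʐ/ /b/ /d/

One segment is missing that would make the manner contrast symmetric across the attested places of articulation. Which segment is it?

bilabial: stop /b/, fricative /β/.
alveolar: stop /d/, fricative —.
retroflex: stop /ɖ/, fricative /ʐ/.
The alveolar row has no fricative member, so the gap is the alveolar fricative /z/.

/z/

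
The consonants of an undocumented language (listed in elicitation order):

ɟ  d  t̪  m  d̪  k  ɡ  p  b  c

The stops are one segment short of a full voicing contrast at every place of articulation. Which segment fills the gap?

Voiceless: /p/ (bilabial), /t̪/ (dental), /c/ (palatal), /k/ (velar).
Voiced: /b/ (bilabial), /d̪/ (dental), /d/ (alveolar), /ɟ/ (palatal), /ɡ/ (velar).
The alveolar row has no voiceless member, so the gap is the voiceless alveolar stop /t/.

/t/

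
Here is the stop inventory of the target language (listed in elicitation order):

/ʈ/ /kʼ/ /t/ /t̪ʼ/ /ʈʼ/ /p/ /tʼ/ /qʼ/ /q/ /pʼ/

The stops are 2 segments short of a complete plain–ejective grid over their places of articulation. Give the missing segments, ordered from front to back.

bilabial: plain /p/, ejective /pʼ/.
dental: plain —, ejective /t̪ʼ/.
alveolar: plain /t/, ejective /tʼ/.
retroflex: plain /ʈ/, ejective /ʈʼ/.
velar: plain —, ejective /kʼ/.
uvular: plain /q/, ejective /qʼ/.
Gaps, from front to back: dental lacks plain (/t̪/); velar lacks plain (/k/).

/t̪/, /k/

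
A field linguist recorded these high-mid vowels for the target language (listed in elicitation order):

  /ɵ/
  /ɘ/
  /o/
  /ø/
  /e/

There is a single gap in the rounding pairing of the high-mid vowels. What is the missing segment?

/ɤ/

front: unrounded /e/, rounded /ø/.
central: unrounded /ɘ/, rounded /ɵ/.
back: unrounded —, rounded /o/.
The back row has no unrounded member, so the gap is the back unrounded vowel /ɤ/.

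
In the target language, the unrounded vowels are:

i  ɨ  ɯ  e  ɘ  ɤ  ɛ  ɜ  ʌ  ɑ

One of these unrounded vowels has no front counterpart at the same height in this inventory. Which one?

/ɑ/

High: /i/ ~ /ɨ/ ~ /ɯ/
High-mid: /e/ ~ /ɘ/ ~ /ɤ/
Low-mid: /ɛ/ ~ /ɜ/ ~ /ʌ/
Low: only /ɑ/ (back); no front partner.
So /ɑ/ is the unpaired segment.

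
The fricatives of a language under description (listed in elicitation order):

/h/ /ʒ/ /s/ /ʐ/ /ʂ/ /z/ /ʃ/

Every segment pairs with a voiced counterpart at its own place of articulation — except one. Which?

Alveolar: /s/ ~ /z/
Postalveolar: /ʃ/ ~ /ʒ/
Retroflex: /ʂ/ ~ /ʐ/
Glottal: only /h/ (voiceless); no voiced partner.
So /h/ is the unpaired segment.

/h/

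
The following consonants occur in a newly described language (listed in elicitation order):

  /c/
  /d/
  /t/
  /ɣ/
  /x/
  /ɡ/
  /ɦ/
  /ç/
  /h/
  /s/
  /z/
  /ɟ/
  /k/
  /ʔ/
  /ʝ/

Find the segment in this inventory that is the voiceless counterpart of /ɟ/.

/ɟ/ is a voiced palatal stop.
The voiceless counterpart is a voiceless palatal stop — in this inventory, /c/.

/c/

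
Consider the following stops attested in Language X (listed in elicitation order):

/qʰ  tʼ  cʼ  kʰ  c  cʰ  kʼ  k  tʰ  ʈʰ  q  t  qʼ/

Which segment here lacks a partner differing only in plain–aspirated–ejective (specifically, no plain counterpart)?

Alveolar: /t/ ~ /tʰ/ ~ /tʼ/
Palatal: /c/ ~ /cʰ/ ~ /cʼ/
Velar: /k/ ~ /kʰ/ ~ /kʼ/
Uvular: /q/ ~ /qʰ/ ~ /qʼ/
Retroflex: only /ʈʰ/ (aspirated); no plain partner.
So /ʈʰ/ is the unpaired segment.

/ʈʰ/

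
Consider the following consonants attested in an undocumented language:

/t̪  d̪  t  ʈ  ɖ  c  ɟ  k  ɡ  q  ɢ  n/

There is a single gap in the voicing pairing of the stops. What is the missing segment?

/d/

place of articulation  voiceless  voiced  
dental            t̪        d̪      
alveolar          t         —       
retroflex         ʈ         ɖ       
palatal           c         ɟ       
velar             k         ɡ       
uvular            q         ɢ       
The alveolar row has no voiced member, so the gap is the voiced alveolar stop /d/.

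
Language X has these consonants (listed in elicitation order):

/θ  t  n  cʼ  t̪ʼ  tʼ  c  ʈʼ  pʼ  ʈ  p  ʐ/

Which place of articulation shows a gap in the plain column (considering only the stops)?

place of articulation  plain     ejective
bilabial          p         pʼ      
dental            —         t̪ʼ     
alveolar          t         tʼ      
retroflex         ʈ         ʈʼ      
palatal           c         cʼ      
Every place of articulation has a plain member except dental, where /t̪/ would be expected.

dental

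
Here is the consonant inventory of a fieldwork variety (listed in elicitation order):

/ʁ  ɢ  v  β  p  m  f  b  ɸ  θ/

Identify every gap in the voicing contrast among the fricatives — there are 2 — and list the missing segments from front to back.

/ð/, /χ/

Voiceless: /ɸ/ (bilabial), /f/ (labiodental), /θ/ (dental).
Voiced: /β/ (bilabial), /v/ (labiodental), /ʁ/ (uvular).
Gaps, from front to back: dental lacks voiced (/ð/); uvular lacks voiceless (/χ/).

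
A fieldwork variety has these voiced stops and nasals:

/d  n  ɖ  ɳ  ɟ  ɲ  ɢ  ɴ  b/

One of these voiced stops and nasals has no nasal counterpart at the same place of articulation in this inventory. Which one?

Alveolar: /d/ ~ /n/
Retroflex: /ɖ/ ~ /ɳ/
Palatal: /ɟ/ ~ /ɲ/
Uvular: /ɢ/ ~ /ɴ/
Bilabial: only /b/ (oral stop); no nasal partner.
So /b/ is the unpaired segment.

/b/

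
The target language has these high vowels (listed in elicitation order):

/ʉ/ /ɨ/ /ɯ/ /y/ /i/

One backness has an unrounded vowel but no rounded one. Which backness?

front: unrounded /i/, rounded /y/.
central: unrounded /ɨ/, rounded /ʉ/.
back: unrounded /ɯ/, rounded —.
Every backness has a rounded member except back, where /u/ would be expected.

back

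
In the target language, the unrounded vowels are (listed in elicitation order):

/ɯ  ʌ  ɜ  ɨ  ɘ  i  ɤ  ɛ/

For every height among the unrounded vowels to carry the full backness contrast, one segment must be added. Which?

/e/

Front: /i/ (high), /ɛ/ (low-mid).
Central: /ɨ/ (high), /ɘ/ (high-mid), /ɜ/ (low-mid).
Back: /ɯ/ (high), /ɤ/ (high-mid), /ʌ/ (low-mid).
The high-mid row has no front member, so the gap is the high-mid front unrounded vowel /e/.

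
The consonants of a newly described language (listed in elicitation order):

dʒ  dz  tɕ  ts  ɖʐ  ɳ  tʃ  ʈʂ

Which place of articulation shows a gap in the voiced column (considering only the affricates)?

alveolo-palatal

alveolar: voiceless /ts/, voiced /dz/.
postalveolar: voiceless /tʃ/, voiced /dʒ/.
retroflex: voiceless /ʈʂ/, voiced /ɖʐ/.
alveolo-palatal: voiceless /tɕ/, voiced —.
Every place of articulation has a voiced member except alveolo-palatal, where /dʑ/ would be expected.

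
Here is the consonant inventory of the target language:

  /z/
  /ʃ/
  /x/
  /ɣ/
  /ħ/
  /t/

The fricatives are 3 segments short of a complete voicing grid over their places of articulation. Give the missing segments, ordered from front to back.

place of articulation  voiceless  voiced  
alveolar          —         z       
postalveolar      ʃ         —       
velar             x         ɣ       
pharyngeal        ħ         —       
Gaps, from front to back: alveolar lacks voiceless (/s/); postalveolar lacks voiced (/ʒ/); pharyngeal lacks voiced (/ʕ/).

/s/, /ʒ/, /ʕ/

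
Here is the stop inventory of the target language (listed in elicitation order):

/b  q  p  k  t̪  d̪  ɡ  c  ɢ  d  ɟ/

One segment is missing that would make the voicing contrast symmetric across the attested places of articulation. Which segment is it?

place of articulation  voiceless  voiced  
bilabial          p         b       
dental            t̪        d̪      
alveolar          —         d       
palatal           c         ɟ       
velar             k         ɡ       
uvular            q         ɢ       
The alveolar row has no voiceless member, so the gap is the voiceless alveolar stop /t/.

/t/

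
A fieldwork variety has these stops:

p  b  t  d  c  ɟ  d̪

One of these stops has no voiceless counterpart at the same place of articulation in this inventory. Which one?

Bilabial: /p/ ~ /b/
Alveolar: /t/ ~ /d/
Palatal: /c/ ~ /ɟ/
Dental: only /d̪/ (voiced); no voiceless partner.
So /d̪/ is the unpaired segment.

/d̪/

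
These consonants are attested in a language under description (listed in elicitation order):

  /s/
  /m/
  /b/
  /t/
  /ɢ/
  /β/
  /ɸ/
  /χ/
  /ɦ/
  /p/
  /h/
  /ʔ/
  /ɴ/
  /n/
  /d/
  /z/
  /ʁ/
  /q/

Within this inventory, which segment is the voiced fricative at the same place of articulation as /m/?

/β/

/m/ is a bilabial nasal.
The voiced fricative at the same place is a voiced bilabial fricative — in this inventory, /β/.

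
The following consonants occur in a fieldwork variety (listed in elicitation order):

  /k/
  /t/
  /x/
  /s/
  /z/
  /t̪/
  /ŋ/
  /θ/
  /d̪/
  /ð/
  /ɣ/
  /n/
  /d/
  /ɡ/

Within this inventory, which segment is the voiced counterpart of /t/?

/t/ is a voiceless alveolar stop.
The voiced counterpart is a voiced alveolar stop — in this inventory, /d/.

/d/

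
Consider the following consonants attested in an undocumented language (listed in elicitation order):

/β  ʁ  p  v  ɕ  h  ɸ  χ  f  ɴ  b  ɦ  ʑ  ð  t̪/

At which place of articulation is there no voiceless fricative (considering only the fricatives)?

Voiceless: /ɸ/ (bilabial), /f/ (labiodental), /ɕ/ (alveolo-palatal), /χ/ (uvular), /h/ (glottal).
Voiced: /β/ (bilabial), /v/ (labiodental), /ð/ (dental), /ʑ/ (alveolo-palatal), /ʁ/ (uvular), /ɦ/ (glottal).
Every place of articulation has a voiceless member except dental, where /θ/ would be expected.

dental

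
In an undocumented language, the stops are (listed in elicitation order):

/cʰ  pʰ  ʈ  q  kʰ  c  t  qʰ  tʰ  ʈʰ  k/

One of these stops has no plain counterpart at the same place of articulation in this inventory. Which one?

/pʰ/

Alveolar: /t/ ~ /tʰ/
Retroflex: /ʈ/ ~ /ʈʰ/
Palatal: /c/ ~ /cʰ/
Velar: /k/ ~ /kʰ/
Uvular: /q/ ~ /qʰ/
Bilabial: only /pʰ/ (aspirated); no plain partner.
So /pʰ/ is the unpaired segment.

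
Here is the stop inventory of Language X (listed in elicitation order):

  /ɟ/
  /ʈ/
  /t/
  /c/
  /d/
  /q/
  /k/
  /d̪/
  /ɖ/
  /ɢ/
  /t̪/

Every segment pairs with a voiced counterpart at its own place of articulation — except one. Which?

Dental: /t̪/ ~ /d̪/
Alveolar: /t/ ~ /d/
Retroflex: /ʈ/ ~ /ɖ/
Palatal: /c/ ~ /ɟ/
Uvular: /q/ ~ /ɢ/
Velar: only /k/ (voiceless); no voiced partner.
So /k/ is the unpaired segment.

/k/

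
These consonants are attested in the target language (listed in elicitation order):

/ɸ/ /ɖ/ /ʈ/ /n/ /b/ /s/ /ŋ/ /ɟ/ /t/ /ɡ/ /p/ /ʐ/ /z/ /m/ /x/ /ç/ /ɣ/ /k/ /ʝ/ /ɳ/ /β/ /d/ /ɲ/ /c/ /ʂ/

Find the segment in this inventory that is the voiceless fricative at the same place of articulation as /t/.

/s/

/t/ is a voiceless alveolar stop.
The voiceless fricative at the same place is a voiceless alveolar fricative — in this inventory, /s/.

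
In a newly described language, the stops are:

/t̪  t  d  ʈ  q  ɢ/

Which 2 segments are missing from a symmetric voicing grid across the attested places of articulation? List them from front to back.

dental: voiceless /t̪/, voiced —.
alveolar: voiceless /t/, voiced /d/.
retroflex: voiceless /ʈ/, voiced —.
uvular: voiceless /q/, voiced /ɢ/.
Gaps, from front to back: dental lacks voiced (/d̪/); retroflex lacks voiced (/ɖ/).

/d̪/, /ɖ/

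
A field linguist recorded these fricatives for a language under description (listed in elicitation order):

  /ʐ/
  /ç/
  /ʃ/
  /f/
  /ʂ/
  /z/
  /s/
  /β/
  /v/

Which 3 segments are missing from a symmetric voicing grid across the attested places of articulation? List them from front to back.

place of articulation  voiceless  voiced  
bilabial          —         β       
labiodental       f         v       
alveolar          s         z       
postalveolar      ʃ         —       
retroflex         ʂ         ʐ       
palatal           ç         —       
Gaps, from front to back: bilabial lacks voiceless (/ɸ/); postalveolar lacks voiced (/ʒ/); palatal lacks voiced (/ʝ/).

/ɸ/, /ʒ/, /ʝ/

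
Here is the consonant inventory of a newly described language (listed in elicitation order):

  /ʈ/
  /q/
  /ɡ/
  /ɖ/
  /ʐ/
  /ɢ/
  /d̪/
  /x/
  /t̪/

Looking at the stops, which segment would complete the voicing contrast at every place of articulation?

dental: voiceless /t̪/, voiced /d̪/.
retroflex: voiceless /ʈ/, voiced /ɖ/.
velar: voiceless —, voiced /ɡ/.
uvular: voiceless /q/, voiced /ɢ/.
The velar row has no voiceless member, so the gap is the voiceless velar stop /k/.

/k/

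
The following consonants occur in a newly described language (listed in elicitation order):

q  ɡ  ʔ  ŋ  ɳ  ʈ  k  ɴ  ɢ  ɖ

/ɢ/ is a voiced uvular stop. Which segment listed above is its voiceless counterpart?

/q/

The voiceless counterpart is a voiceless uvular stop — in this inventory, /q/.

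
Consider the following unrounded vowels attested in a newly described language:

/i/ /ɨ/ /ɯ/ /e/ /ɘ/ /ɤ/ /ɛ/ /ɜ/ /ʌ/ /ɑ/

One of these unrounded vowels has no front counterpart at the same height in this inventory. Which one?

High: /i/ ~ /ɨ/ ~ /ɯ/
High-mid: /e/ ~ /ɘ/ ~ /ɤ/
Low-mid: /ɛ/ ~ /ɜ/ ~ /ʌ/
Low: only /ɑ/ (back); no front partner.
So /ɑ/ is the unpaired segment.

/ɑ/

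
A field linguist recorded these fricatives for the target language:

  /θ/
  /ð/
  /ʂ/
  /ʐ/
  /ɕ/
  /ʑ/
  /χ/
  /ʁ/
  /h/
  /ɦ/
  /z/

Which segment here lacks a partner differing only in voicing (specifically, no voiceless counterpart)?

/z/

Dental: /θ/ ~ /ð/
Retroflex: /ʂ/ ~ /ʐ/
Alveolo-palatal: /ɕ/ ~ /ʑ/
Uvular: /χ/ ~ /ʁ/
Glottal: /h/ ~ /ɦ/
Alveolar: only /z/ (voiced); no voiceless partner.
So /z/ is the unpaired segment.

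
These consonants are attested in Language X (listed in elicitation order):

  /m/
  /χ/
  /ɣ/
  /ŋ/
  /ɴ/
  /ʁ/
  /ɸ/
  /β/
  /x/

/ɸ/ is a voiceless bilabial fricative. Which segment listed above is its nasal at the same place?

/m/

The nasal at the same place is a bilabial nasal — in this inventory, /m/.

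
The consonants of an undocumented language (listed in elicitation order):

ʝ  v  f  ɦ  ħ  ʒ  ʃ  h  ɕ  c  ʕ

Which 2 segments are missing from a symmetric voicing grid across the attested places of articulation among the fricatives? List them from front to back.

/ʑ/, /ç/

Voiceless: /f/ (labiodental), /ʃ/ (postalveolar), /ɕ/ (alveolo-palatal), /ħ/ (pharyngeal), /h/ (glottal).
Voiced: /v/ (labiodental), /ʒ/ (postalveolar), /ʝ/ (palatal), /ʕ/ (pharyngeal), /ɦ/ (glottal).
Gaps, from front to back: alveolo-palatal lacks voiced (/ʑ/); palatal lacks voiceless (/ç/).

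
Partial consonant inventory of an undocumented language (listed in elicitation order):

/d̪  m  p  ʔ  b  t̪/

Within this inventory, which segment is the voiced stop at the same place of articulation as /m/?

/m/ is a bilabial nasal.
The voiced stop at the same place is a voiced bilabial stop — in this inventory, /b/.

/b/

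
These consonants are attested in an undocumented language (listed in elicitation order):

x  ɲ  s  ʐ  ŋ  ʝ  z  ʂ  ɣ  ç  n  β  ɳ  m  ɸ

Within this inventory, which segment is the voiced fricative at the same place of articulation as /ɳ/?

/ɳ/ is a retroflex nasal.
The voiced fricative at the same place is a voiced retroflex fricative — in this inventory, /ʐ/.

/ʐ/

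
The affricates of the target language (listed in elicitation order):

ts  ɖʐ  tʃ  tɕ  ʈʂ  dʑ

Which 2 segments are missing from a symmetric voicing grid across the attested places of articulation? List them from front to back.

Voiceless: /ts/ (alveolar), /tʃ/ (postalveolar), /ʈʂ/ (retroflex), /tɕ/ (alveolo-palatal).
Voiced: /ɖʐ/ (retroflex), /dʑ/ (alveolo-palatal).
Gaps, from front to back: alveolar lacks voiced (/dz/); postalveolar lacks voiced (/dʒ/).

/dz/, /dʒ/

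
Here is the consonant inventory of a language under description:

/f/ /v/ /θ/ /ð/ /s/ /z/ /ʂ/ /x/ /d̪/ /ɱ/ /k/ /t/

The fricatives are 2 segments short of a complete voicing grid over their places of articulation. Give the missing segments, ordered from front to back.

/ʐ/, /ɣ/

place of articulation  voiceless  voiced  
labiodental       f         v       
dental            θ         ð       
alveolar          s         z       
retroflex         ʂ         —       
velar             x         —       
Gaps, from front to back: retroflex lacks voiced (/ʐ/); velar lacks voiced (/ɣ/).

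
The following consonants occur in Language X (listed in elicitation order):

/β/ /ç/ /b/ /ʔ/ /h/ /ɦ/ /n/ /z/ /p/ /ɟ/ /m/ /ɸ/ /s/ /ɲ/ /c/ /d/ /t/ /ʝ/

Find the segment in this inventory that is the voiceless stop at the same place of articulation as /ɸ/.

/ɸ/ is a voiceless bilabial fricative.
The voiceless stop at the same place is a voiceless bilabial stop — in this inventory, /p/.

/p/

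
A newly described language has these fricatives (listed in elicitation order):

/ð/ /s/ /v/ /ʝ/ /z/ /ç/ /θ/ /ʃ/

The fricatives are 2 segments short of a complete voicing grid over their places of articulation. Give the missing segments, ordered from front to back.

labiodental: voiceless —, voiced /v/.
dental: voiceless /θ/, voiced /ð/.
alveolar: voiceless /s/, voiced /z/.
postalveolar: voiceless /ʃ/, voiced —.
palatal: voiceless /ç/, voiced /ʝ/.
Gaps, from front to back: labiodental lacks voiceless (/f/); postalveolar lacks voiced (/ʒ/).

/f/, /ʒ/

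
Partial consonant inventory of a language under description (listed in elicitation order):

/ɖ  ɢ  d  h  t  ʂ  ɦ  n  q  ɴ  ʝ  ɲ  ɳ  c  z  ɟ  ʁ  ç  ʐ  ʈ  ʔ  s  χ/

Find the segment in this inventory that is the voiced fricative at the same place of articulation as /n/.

/n/ is an alveolar nasal.
The voiced fricative at the same place is a voiced alveolar fricative — in this inventory, /z/.

/z/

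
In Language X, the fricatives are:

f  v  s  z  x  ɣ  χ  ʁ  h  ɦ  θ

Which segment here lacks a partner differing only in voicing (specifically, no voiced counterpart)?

/θ/

Labiodental: /f/ ~ /v/
Alveolar: /s/ ~ /z/
Velar: /x/ ~ /ɣ/
Uvular: /χ/ ~ /ʁ/
Glottal: /h/ ~ /ɦ/
Dental: only /θ/ (voiceless); no voiced partner.
So /θ/ is the unpaired segment.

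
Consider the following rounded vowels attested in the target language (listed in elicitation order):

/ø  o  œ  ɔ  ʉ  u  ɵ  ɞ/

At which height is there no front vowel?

Front: /ø/ (high-mid), /œ/ (low-mid).
Central: /ʉ/ (high), /ɵ/ (high-mid), /ɞ/ (low-mid).
Back: /u/ (high), /o/ (high-mid), /ɔ/ (low-mid).
Every height has a front member except high, where /y/ would be expected.

high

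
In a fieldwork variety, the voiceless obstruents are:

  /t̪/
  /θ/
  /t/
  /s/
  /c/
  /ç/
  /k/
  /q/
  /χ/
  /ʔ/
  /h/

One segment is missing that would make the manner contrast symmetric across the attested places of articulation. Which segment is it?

/x/

place of articulation  stop      fricative
dental            t̪        θ       
alveolar          t         s       
palatal           c         ç       
velar             k         —       
uvular            q         χ       
glottal           ʔ         h       
The velar row has no fricative member, so the gap is the velar fricative /x/.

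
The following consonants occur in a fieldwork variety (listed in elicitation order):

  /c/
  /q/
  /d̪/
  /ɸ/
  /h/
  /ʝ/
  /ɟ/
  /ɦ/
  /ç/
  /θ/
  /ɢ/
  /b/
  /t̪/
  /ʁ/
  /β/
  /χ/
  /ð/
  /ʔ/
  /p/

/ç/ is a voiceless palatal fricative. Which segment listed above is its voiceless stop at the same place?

/c/

The voiceless stop at the same place is a voiceless palatal stop — in this inventory, /c/.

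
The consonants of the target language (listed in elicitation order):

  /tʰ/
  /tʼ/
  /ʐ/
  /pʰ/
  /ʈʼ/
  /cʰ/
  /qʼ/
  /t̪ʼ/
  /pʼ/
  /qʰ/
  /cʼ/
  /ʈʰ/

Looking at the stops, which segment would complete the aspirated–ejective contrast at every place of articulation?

/t̪ʰ/

bilabial: aspirated /pʰ/, ejective /pʼ/.
dental: aspirated —, ejective /t̪ʼ/.
alveolar: aspirated /tʰ/, ejective /tʼ/.
retroflex: aspirated /ʈʰ/, ejective /ʈʼ/.
palatal: aspirated /cʰ/, ejective /cʼ/.
uvular: aspirated /qʰ/, ejective /qʼ/.
The dental row has no aspirated member, so the gap is the aspirated dental stop /t̪ʰ/.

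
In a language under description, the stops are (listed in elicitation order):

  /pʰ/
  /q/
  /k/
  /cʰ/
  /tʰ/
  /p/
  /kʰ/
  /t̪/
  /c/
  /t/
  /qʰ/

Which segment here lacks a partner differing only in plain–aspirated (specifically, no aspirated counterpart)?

Bilabial: /p/ ~ /pʰ/
Alveolar: /t/ ~ /tʰ/
Palatal: /c/ ~ /cʰ/
Velar: /k/ ~ /kʰ/
Uvular: /q/ ~ /qʰ/
Dental: only /t̪/ (plain); no aspirated partner.
So /t̪/ is the unpaired segment.

/t̪/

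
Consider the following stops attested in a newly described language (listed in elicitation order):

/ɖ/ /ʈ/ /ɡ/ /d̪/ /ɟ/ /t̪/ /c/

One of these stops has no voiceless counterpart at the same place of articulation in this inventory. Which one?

Dental: /t̪/ ~ /d̪/
Retroflex: /ʈ/ ~ /ɖ/
Palatal: /c/ ~ /ɟ/
Velar: only /ɡ/ (voiced); no voiceless partner.
So /ɡ/ is the unpaired segment.

/ɡ/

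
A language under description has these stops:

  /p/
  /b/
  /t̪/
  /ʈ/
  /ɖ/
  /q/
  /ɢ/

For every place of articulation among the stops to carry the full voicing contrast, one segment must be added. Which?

/d̪/

place of articulation  voiceless  voiced  
bilabial          p         b       
dental            t̪        —       
retroflex         ʈ         ɖ       
uvular            q         ɢ       
The dental row has no voiced member, so the gap is the voiced dental stop /d̪/.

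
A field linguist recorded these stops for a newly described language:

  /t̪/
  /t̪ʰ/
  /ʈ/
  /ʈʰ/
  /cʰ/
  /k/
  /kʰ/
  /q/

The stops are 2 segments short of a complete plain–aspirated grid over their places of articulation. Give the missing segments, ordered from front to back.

place of articulation  plain     aspirated
dental            t̪        t̪ʰ     
retroflex         ʈ         ʈʰ      
palatal           —         cʰ      
velar             k         kʰ      
uvular            q         —       
Gaps, from front to back: palatal lacks plain (/c/); uvular lacks aspirated (/qʰ/).

/c/, /qʰ/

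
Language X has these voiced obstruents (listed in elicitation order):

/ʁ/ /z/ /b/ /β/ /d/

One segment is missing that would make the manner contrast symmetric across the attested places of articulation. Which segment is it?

/ɢ/

Stop: /b/ (bilabial), /d/ (alveolar).
Fricative: /β/ (bilabial), /z/ (alveolar), /ʁ/ (uvular).
The uvular row has no stop member, so the gap is the uvular stop /ɢ/.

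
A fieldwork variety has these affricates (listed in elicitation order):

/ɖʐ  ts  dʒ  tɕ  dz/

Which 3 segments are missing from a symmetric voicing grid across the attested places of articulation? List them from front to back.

/tʃ/, /ʈʂ/, /dʑ/

Voiceless: /ts/ (alveolar), /tɕ/ (alveolo-palatal).
Voiced: /dz/ (alveolar), /dʒ/ (postalveolar), /ɖʐ/ (retroflex).
Gaps, from front to back: postalveolar lacks voiceless (/tʃ/); retroflex lacks voiceless (/ʈʂ/); alveolo-palatal lacks voiced (/dʑ/).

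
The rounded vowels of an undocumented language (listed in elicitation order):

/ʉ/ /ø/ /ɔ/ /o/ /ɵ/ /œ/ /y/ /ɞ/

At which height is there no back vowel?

Front: /y/ (high), /ø/ (high-mid), /œ/ (low-mid).
Central: /ʉ/ (high), /ɵ/ (high-mid), /ɞ/ (low-mid).
Back: /o/ (high-mid), /ɔ/ (low-mid).
Every height has a back member except high, where /u/ would be expected.

high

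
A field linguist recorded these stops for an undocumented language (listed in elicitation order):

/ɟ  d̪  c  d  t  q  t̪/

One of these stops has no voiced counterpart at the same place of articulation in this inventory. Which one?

Dental: /t̪/ ~ /d̪/
Alveolar: /t/ ~ /d/
Palatal: /c/ ~ /ɟ/
Uvular: only /q/ (voiceless); no voiced partner.
So /q/ is the unpaired segment.

/q/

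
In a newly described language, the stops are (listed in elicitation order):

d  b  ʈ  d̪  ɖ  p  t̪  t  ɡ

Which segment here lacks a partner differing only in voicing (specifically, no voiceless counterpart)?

/ɡ/

Bilabial: /p/ ~ /b/
Dental: /t̪/ ~ /d̪/
Alveolar: /t/ ~ /d/
Retroflex: /ʈ/ ~ /ɖ/
Velar: only /ɡ/ (voiced); no voiceless partner.
So /ɡ/ is the unpaired segment.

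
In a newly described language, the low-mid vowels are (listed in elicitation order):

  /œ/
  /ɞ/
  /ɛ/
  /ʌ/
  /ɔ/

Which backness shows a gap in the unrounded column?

backness          unrounded  rounded 
front             ɛ         œ       
central           —         ɞ       
back              ʌ         ɔ       
Every backness has an unrounded member except central, where /ɜ/ would be expected.

central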